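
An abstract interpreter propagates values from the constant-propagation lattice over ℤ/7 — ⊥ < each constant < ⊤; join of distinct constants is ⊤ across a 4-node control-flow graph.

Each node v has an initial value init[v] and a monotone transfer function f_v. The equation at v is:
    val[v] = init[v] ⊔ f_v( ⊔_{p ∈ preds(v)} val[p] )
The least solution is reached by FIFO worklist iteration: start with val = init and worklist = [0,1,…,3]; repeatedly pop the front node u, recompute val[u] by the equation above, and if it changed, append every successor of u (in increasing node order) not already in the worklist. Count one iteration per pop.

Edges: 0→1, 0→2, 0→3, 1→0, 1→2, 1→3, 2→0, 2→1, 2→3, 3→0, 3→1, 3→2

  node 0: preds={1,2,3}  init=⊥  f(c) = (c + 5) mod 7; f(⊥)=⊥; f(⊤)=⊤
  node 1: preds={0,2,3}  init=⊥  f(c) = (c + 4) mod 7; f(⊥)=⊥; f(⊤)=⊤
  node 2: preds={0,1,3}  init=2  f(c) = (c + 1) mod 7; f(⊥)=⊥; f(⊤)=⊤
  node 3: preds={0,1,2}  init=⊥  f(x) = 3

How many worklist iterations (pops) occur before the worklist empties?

Worklist (8 pops):
  #1 pop 0: in=2 → 0 (was ⊥); enqueue []
  #2 pop 1: in=⊤ → ⊤ (was ⊥); enqueue [0]
  #3 pop 2: in=⊤ → ⊤ (was 2); enqueue [1]
  #4 pop 3: in=⊤ → 3 (was ⊥); enqueue [2]
  #5 pop 0: in=⊤ → ⊤ (was 0); enqueue [3]
  #6 pop 1: in=⊤ → ⊤ (no change)
  #7 pop 2: in=⊤ → ⊤ (no change)
  #8 pop 3: in=⊤ → 3 (no change)

Fixpoint:
  val[0] = ⊤
  val[1] = ⊤
  val[2] = ⊤
  val[3] = 3

8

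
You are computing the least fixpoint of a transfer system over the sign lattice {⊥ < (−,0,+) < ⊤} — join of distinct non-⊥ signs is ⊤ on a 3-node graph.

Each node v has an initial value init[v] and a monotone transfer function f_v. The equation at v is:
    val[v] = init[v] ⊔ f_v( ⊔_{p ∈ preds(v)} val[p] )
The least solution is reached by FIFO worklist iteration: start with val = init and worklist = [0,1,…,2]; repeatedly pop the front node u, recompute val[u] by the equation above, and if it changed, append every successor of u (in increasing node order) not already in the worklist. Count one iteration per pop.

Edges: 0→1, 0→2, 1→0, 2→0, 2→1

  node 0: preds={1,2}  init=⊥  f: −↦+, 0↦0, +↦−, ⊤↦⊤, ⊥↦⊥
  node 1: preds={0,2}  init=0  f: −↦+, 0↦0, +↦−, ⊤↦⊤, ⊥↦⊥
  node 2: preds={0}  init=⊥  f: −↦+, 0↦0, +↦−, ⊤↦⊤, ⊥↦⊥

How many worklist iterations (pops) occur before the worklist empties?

Worklist (5 pops):
  #1 pop 0: in=0 → 0 (was ⊥); enqueue []
  #2 pop 1: in=0 → 0 (no change)
  #3 pop 2: in=0 → 0 (was ⊥); enqueue [0,1]
  #4 pop 0: in=0 → 0 (no change)
  #5 pop 1: in=0 → 0 (no change)

Fixpoint:
  val[0] = 0
  val[1] = 0
  val[2] = 0

5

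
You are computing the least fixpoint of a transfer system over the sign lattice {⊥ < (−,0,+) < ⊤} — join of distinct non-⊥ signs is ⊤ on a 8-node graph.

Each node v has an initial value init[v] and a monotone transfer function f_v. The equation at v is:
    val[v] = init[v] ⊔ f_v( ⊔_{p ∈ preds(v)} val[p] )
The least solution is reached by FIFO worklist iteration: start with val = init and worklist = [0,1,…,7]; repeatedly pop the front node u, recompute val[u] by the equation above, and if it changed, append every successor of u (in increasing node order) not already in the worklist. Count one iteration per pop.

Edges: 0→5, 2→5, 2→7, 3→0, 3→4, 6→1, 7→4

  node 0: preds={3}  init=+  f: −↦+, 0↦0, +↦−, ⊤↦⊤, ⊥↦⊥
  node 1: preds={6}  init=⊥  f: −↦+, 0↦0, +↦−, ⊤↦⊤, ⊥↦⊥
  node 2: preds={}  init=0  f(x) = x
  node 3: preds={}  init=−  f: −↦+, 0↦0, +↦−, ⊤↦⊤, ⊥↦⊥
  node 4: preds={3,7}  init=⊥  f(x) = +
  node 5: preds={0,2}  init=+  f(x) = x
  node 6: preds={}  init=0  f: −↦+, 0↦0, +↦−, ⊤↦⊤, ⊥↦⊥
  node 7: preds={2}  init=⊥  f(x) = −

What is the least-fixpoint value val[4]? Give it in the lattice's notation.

Worklist (9 pops):
  #1 pop 0: in=− → + (no change)
  #2 pop 1: in=0 → 0 (was ⊥); enqueue []
  #3 pop 2: in=⊥ → 0 (no change)
  #4 pop 3: in=⊥ → − (no change)
  #5 pop 4: in=− → + (was ⊥); enqueue []
  #6 pop 5: in=⊤ → ⊤ (was +); enqueue []
  #7 pop 6: in=⊥ → 0 (no change)
  #8 pop 7: in=0 → − (was ⊥); enqueue [4]
  #9 pop 4: in=− → + (no change)

Fixpoint:
  val[0] = +
  val[1] = 0
  val[2] = 0
  val[3] = −
  val[4] = +
  val[5] = ⊤
  val[6] = 0
  val[7] = −

+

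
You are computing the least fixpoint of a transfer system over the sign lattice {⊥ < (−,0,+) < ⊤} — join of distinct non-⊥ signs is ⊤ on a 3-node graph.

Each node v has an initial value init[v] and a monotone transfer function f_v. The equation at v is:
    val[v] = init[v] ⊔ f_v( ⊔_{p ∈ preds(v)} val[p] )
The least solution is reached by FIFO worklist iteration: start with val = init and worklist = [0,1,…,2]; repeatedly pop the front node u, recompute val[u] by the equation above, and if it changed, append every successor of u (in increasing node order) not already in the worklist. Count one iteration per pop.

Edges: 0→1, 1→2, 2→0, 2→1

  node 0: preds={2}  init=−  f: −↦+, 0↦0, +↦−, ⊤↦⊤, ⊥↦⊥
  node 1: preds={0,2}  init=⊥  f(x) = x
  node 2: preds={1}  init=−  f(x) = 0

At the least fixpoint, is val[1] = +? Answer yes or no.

Iteration log — 5 steps:
  step 1. node 0  ⊔preds=−  new=⊤  old=−  +wl: 
  step 2. node 1  ⊔preds=⊤  new=⊤  old=⊥  +wl: 
  step 3. node 2  ⊔preds=⊤  new=⊤  old=−  +wl: 0,1
  step 4. node 0  ⊔preds=⊤  new=⊤  stable
  step 5. node 1  ⊔preds=⊤  new=⊤  stable

Least fixpoint reached:
  node 0: ⊤
  node 1: ⊤
  node 2: ⊤

no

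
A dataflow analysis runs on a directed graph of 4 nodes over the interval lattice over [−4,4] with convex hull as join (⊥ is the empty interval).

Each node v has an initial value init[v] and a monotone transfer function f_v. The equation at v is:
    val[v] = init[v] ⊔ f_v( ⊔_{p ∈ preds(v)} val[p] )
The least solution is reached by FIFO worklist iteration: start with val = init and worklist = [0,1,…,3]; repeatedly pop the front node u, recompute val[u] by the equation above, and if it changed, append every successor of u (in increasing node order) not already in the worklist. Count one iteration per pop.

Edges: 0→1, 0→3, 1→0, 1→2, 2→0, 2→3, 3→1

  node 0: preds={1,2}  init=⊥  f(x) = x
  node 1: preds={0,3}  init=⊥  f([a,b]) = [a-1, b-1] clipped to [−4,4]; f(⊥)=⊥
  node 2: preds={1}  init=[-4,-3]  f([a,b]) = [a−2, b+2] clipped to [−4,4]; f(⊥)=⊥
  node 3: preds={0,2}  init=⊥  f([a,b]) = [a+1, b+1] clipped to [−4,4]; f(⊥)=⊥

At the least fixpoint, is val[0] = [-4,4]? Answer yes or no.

Trace (24 dequeues):
  [1] u=0 | in [-4,-3] | out [-4,-3] | prev ⊥ | push {}
  [2] u=1 | in [-4,-3] | out [-4,-4] | prev ⊥ | push {0}
  [3] u=2 | in [-4,-4] | out [-4,-2] | prev [-4,-3] | push {}
  [4] u=3 | in [-4,-2] | out [-3,-1] | prev ⊥ | push {1}
  [5] u=0 | in [-4,-2] | out [-4,-2] | prev [-4,-3] | push {3}
  [6] u=1 | in [-4,-1] | out [-4,-2] | prev [-4,-4] | push {0,2}
  [7] u=3 | in [-4,-2] | out [-3,-1] | ==
  [8] u=0 | in [-4,-2] | out [-4,-2] | ==
  [9] u=2 | in [-4,-2] | out [-4,0] | prev [-4,-2] | push {0,3}
  [10] u=0 | in [-4,0] | out [-4,0] | prev [-4,-2] | push {1}
  [11] u=3 | in [-4,0] | out [-3,1] | prev [-3,-1] | push {}
  [12] u=1 | in [-4,1] | out [-4,0] | prev [-4,-2] | push {0,2}
  [13] u=0 | in [-4,0] | out [-4,0] | ==
  [14] u=2 | in [-4,0] | out [-4,2] | prev [-4,0] | push {0,3}
  [15] u=0 | in [-4,2] | out [-4,2] | prev [-4,0] | push {1}
  [16] u=3 | in [-4,2] | out [-3,3] | prev [-3,1] | push {}
  [17] u=1 | in [-4,3] | out [-4,2] | prev [-4,0] | push {0,2}
  [18] u=0 | in [-4,2] | out [-4,2] | ==
  [19] u=2 | in [-4,2] | out [-4,4] | prev [-4,2] | push {0,3}
  [20] u=0 | in [-4,4] | out [-4,4] | prev [-4,2] | push {1}
  [21] u=3 | in [-4,4] | out [-3,4] | prev [-3,3] | push {}
  [22] u=1 | in [-4,4] | out [-4,3] | prev [-4,2] | push {0,2}
  [23] u=0 | in [-4,4] | out [-4,4] | ==
  [24] u=2 | in [-4,3] | out [-4,4] | ==

Converged values:
  [0] [-4,4]
  [1] [-4,3]
  [2] [-4,4]
  [3] [-3,4]

yes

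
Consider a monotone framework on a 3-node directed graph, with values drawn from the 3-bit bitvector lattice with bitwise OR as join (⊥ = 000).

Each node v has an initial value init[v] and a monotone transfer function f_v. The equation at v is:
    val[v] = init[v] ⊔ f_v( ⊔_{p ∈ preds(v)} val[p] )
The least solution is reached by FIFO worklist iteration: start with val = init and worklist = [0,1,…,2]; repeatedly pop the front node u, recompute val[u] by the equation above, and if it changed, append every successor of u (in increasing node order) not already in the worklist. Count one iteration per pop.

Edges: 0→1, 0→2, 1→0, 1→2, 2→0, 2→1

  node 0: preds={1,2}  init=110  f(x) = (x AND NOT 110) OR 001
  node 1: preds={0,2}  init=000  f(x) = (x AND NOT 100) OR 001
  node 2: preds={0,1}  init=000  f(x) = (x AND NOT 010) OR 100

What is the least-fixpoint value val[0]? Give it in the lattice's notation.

Iteration log — 5 steps:
  step 1. node 0  ⊔preds=000  new=111  old=110  +wl: 
  step 2. node 1  ⊔preds=111  new=011  old=000  +wl: 0
  step 3. node 2  ⊔preds=111  new=101  old=000  +wl: 1
  step 4. node 0  ⊔preds=111  new=111  stable
  step 5. node 1  ⊔preds=111  new=011  stable

Least fixpoint reached:
  node 0: 111
  node 1: 011
  node 2: 101

111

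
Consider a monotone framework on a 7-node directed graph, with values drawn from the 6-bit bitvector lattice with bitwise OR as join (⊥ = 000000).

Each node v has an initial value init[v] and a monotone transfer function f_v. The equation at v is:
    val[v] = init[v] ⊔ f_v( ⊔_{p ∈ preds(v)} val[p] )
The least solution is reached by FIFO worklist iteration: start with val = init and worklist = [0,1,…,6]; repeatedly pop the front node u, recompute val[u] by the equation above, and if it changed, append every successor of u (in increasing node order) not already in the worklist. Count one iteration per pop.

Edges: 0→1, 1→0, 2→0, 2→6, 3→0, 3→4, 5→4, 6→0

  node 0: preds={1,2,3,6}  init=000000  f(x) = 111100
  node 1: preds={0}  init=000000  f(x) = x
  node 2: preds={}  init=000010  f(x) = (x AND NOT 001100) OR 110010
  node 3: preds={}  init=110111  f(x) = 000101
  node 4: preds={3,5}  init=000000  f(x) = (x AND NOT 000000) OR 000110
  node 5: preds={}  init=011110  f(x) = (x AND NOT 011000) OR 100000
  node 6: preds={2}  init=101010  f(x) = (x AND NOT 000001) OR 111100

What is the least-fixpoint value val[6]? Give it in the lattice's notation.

111110

Trace (9 dequeues):
  [1] u=0 | in 111111 | out 111100 | prev 000000 | push {}
  [2] u=1 | in 111100 | out 111100 | prev 000000 | push {0}
  [3] u=2 | in 000000 | out 110010 | prev 000010 | push {}
  [4] u=3 | in 000000 | out 110111 | ==
  [5] u=4 | in 111111 | out 111111 | prev 000000 | push {}
  [6] u=5 | in 000000 | out 111110 | prev 011110 | push {4}
  [7] u=6 | in 110010 | out 111110 | prev 101010 | push {}
  [8] u=0 | in 111111 | out 111100 | ==
  [9] u=4 | in 111111 | out 111111 | ==

Converged values:
  [0] 111100
  [1] 111100
  [2] 110010
  [3] 110111
  [4] 111111
  [5] 111110
  [6] 111110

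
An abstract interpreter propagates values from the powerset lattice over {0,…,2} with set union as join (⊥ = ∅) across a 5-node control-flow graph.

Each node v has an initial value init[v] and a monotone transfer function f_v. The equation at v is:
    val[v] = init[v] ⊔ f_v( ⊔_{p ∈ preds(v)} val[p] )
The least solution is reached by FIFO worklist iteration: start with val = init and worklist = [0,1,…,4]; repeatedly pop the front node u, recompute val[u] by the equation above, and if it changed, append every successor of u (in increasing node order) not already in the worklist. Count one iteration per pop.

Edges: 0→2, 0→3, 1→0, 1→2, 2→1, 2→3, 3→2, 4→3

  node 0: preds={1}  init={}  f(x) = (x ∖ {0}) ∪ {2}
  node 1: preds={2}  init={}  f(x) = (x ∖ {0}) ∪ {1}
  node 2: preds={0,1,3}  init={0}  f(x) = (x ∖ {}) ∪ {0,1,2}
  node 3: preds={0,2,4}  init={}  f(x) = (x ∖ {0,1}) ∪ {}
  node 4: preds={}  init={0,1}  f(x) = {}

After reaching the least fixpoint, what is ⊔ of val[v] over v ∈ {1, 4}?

{0,1,2}

Iteration log — 10 steps:
  step 1. node 0  ⊔preds={}  new={2}  old={}  +wl: 
  step 2. node 1  ⊔preds={0}  new={1}  old={}  +wl: 0
  step 3. node 2  ⊔preds={1,2}  new={0,1,2}  old={0}  +wl: 1
  step 4. node 3  ⊔preds={0,1,2}  new={2}  old={}  +wl: 2
  step 5. node 4  ⊔preds={}  new={0,1}  stable
  step 6. node 0  ⊔preds={1}  new={1,2}  old={2}  +wl: 3
  step 7. node 1  ⊔preds={0,1,2}  new={1,2}  old={1}  +wl: 0
  step 8. node 2  ⊔preds={1,2}  new={0,1,2}  stable
  step 9. node 3  ⊔preds={0,1,2}  new={2}  stable
  step 10. node 0  ⊔preds={1,2}  new={1,2}  stable

Least fixpoint reached:
  node 0: {1,2}
  node 1: {1,2}
  node 2: {0,1,2}
  node 3: {2}
  node 4: {0,1}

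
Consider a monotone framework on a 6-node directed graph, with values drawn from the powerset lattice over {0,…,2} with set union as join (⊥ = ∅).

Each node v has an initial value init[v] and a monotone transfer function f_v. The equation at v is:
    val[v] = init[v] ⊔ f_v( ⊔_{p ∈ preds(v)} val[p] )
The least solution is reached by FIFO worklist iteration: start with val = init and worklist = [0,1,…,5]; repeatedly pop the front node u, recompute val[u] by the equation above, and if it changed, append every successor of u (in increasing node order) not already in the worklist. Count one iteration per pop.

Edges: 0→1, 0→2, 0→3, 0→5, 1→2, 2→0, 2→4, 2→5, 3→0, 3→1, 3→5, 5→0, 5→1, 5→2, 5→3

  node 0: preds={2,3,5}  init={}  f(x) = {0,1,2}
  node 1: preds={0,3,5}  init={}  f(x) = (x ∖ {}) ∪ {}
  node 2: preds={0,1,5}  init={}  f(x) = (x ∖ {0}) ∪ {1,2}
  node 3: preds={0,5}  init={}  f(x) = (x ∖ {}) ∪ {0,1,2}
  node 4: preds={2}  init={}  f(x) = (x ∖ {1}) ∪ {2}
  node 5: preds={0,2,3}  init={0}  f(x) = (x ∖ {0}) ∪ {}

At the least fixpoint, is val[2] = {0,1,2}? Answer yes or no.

no

Iteration log — 10 steps:
  step 1. node 0  ⊔preds={0}  new={0,1,2}  old={}  +wl: 
  step 2. node 1  ⊔preds={0,1,2}  new={0,1,2}  old={}  +wl: 
  step 3. node 2  ⊔preds={0,1,2}  new={1,2}  old={}  +wl: 0
  step 4. node 3  ⊔preds={0,1,2}  new={0,1,2}  old={}  +wl: 1
  step 5. node 4  ⊔preds={1,2}  new={2}  old={}  +wl: 
  step 6. node 5  ⊔preds={0,1,2}  new={0,1,2}  old={0}  +wl: 2,3
  step 7. node 0  ⊔preds={0,1,2}  new={0,1,2}  stable
  step 8. node 1  ⊔preds={0,1,2}  new={0,1,2}  stable
  step 9. node 2  ⊔preds={0,1,2}  new={1,2}  stable
  step 10. node 3  ⊔preds={0,1,2}  new={0,1,2}  stable

Least fixpoint reached:
  node 0: {0,1,2}
  node 1: {0,1,2}
  node 2: {1,2}
  node 3: {0,1,2}
  node 4: {2}
  node 5: {0,1,2}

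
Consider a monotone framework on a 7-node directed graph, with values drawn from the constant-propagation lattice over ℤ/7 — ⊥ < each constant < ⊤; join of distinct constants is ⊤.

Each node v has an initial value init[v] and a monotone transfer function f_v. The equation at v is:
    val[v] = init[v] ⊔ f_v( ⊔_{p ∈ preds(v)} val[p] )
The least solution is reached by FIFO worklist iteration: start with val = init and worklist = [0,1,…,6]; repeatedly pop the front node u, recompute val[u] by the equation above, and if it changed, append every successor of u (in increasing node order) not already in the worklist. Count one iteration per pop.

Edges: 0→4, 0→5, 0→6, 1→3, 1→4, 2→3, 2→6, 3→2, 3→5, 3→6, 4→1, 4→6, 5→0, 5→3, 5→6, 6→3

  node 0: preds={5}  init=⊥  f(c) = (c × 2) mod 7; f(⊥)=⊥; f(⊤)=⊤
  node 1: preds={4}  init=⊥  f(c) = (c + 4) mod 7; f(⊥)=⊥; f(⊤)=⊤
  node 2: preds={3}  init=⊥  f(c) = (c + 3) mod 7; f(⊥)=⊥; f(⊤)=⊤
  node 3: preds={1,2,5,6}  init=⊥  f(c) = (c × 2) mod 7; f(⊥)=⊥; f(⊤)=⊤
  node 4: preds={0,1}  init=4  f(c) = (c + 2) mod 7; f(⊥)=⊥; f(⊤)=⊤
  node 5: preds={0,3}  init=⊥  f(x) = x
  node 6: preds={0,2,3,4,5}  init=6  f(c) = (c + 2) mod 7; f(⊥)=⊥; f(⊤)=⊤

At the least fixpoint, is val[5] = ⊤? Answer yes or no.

yes

Trace (14 dequeues):
  [1] u=0 | in ⊥ | out ⊥ | ==
  [2] u=1 | in 4 | out 1 | prev ⊥ | push {}
  [3] u=2 | in ⊥ | out ⊥ | ==
  [4] u=3 | in ⊤ | out ⊤ | prev ⊥ | push {2}
  [5] u=4 | in 1 | out ⊤ | prev 4 | push {1}
  [6] u=5 | in ⊤ | out ⊤ | prev ⊥ | push {0,3}
  [7] u=6 | in ⊤ | out ⊤ | prev 6 | push {}
  [8] u=2 | in ⊤ | out ⊤ | prev ⊥ | push {6}
  [9] u=1 | in ⊤ | out ⊤ | prev 1 | push {4}
  [10] u=0 | in ⊤ | out ⊤ | prev ⊥ | push {5}
  [11] u=3 | in ⊤ | out ⊤ | ==
  [12] u=6 | in ⊤ | out ⊤ | ==
  [13] u=4 | in ⊤ | out ⊤ | ==
  [14] u=5 | in ⊤ | out ⊤ | ==

Converged values:
  [0] ⊤
  [1] ⊤
  [2] ⊤
  [3] ⊤
  [4] ⊤
  [5] ⊤
  [6] ⊤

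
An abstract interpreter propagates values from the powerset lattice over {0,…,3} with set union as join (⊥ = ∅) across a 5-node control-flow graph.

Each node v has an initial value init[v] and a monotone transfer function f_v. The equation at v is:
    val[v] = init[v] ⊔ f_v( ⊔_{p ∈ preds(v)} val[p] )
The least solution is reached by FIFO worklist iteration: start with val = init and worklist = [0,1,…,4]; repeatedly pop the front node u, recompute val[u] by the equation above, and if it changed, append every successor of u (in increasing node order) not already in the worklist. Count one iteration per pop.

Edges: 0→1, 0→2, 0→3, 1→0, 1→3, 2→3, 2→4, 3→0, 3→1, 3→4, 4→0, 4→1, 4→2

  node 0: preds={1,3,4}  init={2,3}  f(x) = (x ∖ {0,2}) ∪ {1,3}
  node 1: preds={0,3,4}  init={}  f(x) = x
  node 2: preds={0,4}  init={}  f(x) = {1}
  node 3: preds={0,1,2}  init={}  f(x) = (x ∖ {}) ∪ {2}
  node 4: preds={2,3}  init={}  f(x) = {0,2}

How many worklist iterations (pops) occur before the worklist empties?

Iteration log — 13 steps:
  step 1. node 0  ⊔preds={}  new={1,2,3}  old={2,3}  +wl: 
  step 2. node 1  ⊔preds={1,2,3}  new={1,2,3}  old={}  +wl: 0
  step 3. node 2  ⊔preds={1,2,3}  new={1}  old={}  +wl: 
  step 4. node 3  ⊔preds={1,2,3}  new={1,2,3}  old={}  +wl: 1
  step 5. node 4  ⊔preds={1,2,3}  new={0,2}  old={}  +wl: 2
  step 6. node 0  ⊔preds={0,1,2,3}  new={1,2,3}  stable
  step 7. node 1  ⊔preds={0,1,2,3}  new={0,1,2,3}  old={1,2,3}  +wl: 0,3
  step 8. node 2  ⊔preds={0,1,2,3}  new={1}  stable
  step 9. node 0  ⊔preds={0,1,2,3}  new={1,2,3}  stable
  step 10. node 3  ⊔preds={0,1,2,3}  new={0,1,2,3}  old={1,2,3}  +wl: 0,1,4
  step 11. node 0  ⊔preds={0,1,2,3}  new={1,2,3}  stable
  step 12. node 1  ⊔preds={0,1,2,3}  new={0,1,2,3}  stable
  step 13. node 4  ⊔preds={0,1,2,3}  new={0,2}  stable

Least fixpoint reached:
  node 0: {1,2,3}
  node 1: {0,1,2,3}
  node 2: {1}
  node 3: {0,1,2,3}
  node 4: {0,2}

13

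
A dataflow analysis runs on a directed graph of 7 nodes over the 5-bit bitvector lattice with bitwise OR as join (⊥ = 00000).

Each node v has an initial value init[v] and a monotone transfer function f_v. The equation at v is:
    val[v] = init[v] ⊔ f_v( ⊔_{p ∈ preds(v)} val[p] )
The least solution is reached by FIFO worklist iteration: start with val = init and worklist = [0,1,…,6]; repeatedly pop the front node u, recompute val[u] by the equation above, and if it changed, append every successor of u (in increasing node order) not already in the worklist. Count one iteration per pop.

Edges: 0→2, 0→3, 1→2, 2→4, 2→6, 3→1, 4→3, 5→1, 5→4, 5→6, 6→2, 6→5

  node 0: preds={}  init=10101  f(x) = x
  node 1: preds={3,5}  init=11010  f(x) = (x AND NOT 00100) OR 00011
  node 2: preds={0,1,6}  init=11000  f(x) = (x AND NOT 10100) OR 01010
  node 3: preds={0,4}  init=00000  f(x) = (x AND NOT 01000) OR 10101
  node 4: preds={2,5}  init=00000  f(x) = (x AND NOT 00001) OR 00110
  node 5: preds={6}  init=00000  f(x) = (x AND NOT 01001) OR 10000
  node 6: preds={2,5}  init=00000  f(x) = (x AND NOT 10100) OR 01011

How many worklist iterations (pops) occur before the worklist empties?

Worklist (15 pops):
  #1 pop 0: in=00000 → 10101 (no change)
  #2 pop 1: in=00000 → 11011 (was 11010); enqueue []
  #3 pop 2: in=11111 → 11011 (was 11000); enqueue []
  #4 pop 3: in=10101 → 10101 (was 00000); enqueue [1]
  #5 pop 4: in=11011 → 11110 (was 00000); enqueue [3]
  #6 pop 5: in=00000 → 10000 (was 00000); enqueue [4]
  #7 pop 6: in=11011 → 01011 (was 00000); enqueue [2,5]
  #8 pop 1: in=10101 → 11011 (no change)
  #9 pop 3: in=11111 → 10111 (was 10101); enqueue [1]
  #10 pop 4: in=11011 → 11110 (no change)
  #11 pop 2: in=11111 → 11011 (no change)
  #12 pop 5: in=01011 → 10010 (was 10000); enqueue [4,6]
  #13 pop 1: in=10111 → 11011 (no change)
  #14 pop 4: in=11011 → 11110 (no change)
  #15 pop 6: in=11011 → 01011 (no change)

Fixpoint:
  val[0] = 10101
  val[1] = 11011
  val[2] = 11011
  val[3] = 10111
  val[4] = 11110
  val[5] = 10010
  val[6] = 01011

15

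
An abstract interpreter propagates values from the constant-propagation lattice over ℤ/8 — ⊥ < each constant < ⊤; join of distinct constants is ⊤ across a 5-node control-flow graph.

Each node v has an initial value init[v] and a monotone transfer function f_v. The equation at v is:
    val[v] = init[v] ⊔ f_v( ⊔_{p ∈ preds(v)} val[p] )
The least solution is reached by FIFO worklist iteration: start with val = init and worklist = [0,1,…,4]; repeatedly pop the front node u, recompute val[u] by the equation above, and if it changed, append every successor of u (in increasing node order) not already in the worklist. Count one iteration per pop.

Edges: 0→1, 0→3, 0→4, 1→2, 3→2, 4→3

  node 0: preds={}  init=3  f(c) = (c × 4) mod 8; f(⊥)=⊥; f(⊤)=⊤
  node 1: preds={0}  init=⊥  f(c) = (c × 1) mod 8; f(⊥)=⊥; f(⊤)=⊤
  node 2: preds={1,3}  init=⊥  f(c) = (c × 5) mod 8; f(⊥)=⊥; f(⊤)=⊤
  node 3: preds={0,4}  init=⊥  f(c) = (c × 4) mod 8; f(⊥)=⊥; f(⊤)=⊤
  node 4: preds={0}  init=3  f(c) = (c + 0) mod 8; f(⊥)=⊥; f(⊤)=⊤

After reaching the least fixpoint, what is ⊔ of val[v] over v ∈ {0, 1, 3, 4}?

Worklist (6 pops):
  #1 pop 0: in=⊥ → 3 (no change)
  #2 pop 1: in=3 → 3 (was ⊥); enqueue []
  #3 pop 2: in=3 → 7 (was ⊥); enqueue []
  #4 pop 3: in=3 → 4 (was ⊥); enqueue [2]
  #5 pop 4: in=3 → 3 (no change)
  #6 pop 2: in=⊤ → ⊤ (was 7); enqueue []

Fixpoint:
  val[0] = 3
  val[1] = 3
  val[2] = ⊤
  val[3] = 4
  val[4] = 3

⊤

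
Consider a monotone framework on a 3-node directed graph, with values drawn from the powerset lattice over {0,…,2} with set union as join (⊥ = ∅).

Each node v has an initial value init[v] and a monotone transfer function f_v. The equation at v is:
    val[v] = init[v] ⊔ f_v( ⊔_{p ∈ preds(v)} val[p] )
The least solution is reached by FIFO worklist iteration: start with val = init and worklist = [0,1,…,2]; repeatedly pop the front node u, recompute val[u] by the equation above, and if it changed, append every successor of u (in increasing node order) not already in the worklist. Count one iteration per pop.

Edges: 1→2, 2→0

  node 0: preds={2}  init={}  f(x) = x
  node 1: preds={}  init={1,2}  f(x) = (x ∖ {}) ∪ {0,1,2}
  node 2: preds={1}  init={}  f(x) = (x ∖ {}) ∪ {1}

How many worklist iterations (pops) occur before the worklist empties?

Iteration log — 4 steps:
  step 1. node 0  ⊔preds={}  new={}  stable
  step 2. node 1  ⊔preds={}  new={0,1,2}  old={1,2}  +wl: 
  step 3. node 2  ⊔preds={0,1,2}  new={0,1,2}  old={}  +wl: 0
  step 4. node 0  ⊔preds={0,1,2}  new={0,1,2}  old={}  +wl: 

Least fixpoint reached:
  node 0: {0,1,2}
  node 1: {0,1,2}
  node 2: {0,1,2}

4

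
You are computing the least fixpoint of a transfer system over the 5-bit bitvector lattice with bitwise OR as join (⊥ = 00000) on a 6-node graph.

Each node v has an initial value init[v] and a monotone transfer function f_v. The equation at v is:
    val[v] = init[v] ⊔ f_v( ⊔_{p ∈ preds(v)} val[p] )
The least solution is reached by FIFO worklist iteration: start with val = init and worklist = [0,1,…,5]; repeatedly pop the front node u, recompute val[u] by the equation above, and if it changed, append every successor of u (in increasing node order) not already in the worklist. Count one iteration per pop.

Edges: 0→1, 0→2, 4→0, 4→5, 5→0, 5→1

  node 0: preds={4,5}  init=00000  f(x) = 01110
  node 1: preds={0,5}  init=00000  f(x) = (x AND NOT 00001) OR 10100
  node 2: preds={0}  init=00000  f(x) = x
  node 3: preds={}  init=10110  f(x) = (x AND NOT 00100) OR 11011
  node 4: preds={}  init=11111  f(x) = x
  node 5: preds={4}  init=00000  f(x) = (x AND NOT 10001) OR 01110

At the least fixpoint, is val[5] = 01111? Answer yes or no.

no

Worklist (8 pops):
  #1 pop 0: in=11111 → 01110 (was 00000); enqueue []
  #2 pop 1: in=01110 → 11110 (was 00000); enqueue []
  #3 pop 2: in=01110 → 01110 (was 00000); enqueue []
  #4 pop 3: in=00000 → 11111 (was 10110); enqueue []
  #5 pop 4: in=00000 → 11111 (no change)
  #6 pop 5: in=11111 → 01110 (was 00000); enqueue [0,1]
  #7 pop 0: in=11111 → 01110 (no change)
  #8 pop 1: in=01110 → 11110 (no change)

Fixpoint:
  val[0] = 01110
  val[1] = 11110
  val[2] = 01110
  val[3] = 11111
  val[4] = 11111
  val[5] = 01110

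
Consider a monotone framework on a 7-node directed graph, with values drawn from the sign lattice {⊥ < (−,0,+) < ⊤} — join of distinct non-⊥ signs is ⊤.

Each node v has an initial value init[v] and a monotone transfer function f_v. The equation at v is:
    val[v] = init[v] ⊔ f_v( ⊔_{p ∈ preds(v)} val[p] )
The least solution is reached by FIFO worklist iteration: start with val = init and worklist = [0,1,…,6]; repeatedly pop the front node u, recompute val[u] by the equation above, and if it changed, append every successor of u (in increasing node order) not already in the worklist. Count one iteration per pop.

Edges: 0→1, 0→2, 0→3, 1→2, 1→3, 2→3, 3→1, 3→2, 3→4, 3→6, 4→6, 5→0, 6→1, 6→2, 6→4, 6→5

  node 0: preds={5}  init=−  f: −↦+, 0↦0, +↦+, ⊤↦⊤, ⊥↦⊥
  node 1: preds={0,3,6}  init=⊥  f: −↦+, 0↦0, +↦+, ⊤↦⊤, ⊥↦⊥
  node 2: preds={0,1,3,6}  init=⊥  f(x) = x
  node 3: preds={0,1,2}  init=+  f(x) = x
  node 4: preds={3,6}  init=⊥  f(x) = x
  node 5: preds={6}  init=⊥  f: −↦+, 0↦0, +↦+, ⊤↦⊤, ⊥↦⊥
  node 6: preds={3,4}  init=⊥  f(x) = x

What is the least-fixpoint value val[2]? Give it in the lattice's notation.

⊤

Worklist (15 pops):
  #1 pop 0: in=⊥ → − (no change)
  #2 pop 1: in=⊤ → ⊤ (was ⊥); enqueue []
  #3 pop 2: in=⊤ → ⊤ (was ⊥); enqueue []
  #4 pop 3: in=⊤ → ⊤ (was +); enqueue [1,2]
  #5 pop 4: in=⊤ → ⊤ (was ⊥); enqueue []
  #6 pop 5: in=⊥ → ⊥ (no change)
  #7 pop 6: in=⊤ → ⊤ (was ⊥); enqueue [4,5]
  #8 pop 1: in=⊤ → ⊤ (no change)
  #9 pop 2: in=⊤ → ⊤ (no change)
  #10 pop 4: in=⊤ → ⊤ (no change)
  #11 pop 5: in=⊤ → ⊤ (was ⊥); enqueue [0]
  #12 pop 0: in=⊤ → ⊤ (was −); enqueue [1,2,3]
  #13 pop 1: in=⊤ → ⊤ (no change)
  #14 pop 2: in=⊤ → ⊤ (no change)
  #15 pop 3: in=⊤ → ⊤ (no change)

Fixpoint:
  val[0] = ⊤
  val[1] = ⊤
  val[2] = ⊤
  val[3] = ⊤
  val[4] = ⊤
  val[5] = ⊤
  val[6] = ⊤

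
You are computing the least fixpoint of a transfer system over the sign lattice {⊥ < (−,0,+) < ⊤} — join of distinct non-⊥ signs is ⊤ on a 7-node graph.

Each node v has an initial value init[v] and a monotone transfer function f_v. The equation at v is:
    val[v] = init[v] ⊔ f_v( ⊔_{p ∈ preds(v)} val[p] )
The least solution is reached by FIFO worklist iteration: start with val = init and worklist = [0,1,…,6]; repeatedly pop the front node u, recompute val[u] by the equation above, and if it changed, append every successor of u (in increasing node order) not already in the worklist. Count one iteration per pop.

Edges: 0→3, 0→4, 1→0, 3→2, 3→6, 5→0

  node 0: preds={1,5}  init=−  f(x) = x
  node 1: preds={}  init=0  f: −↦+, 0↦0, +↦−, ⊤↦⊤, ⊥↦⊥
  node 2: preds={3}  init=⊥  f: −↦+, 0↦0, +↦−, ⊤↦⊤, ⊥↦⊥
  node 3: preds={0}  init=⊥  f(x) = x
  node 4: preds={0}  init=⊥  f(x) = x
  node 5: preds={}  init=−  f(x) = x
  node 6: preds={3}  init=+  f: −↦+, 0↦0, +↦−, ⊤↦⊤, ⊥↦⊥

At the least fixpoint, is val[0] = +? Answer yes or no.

Trace (8 dequeues):
  [1] u=0 | in ⊤ | out ⊤ | prev − | push {}
  [2] u=1 | in ⊥ | out 0 | ==
  [3] u=2 | in ⊥ | out ⊥ | ==
  [4] u=3 | in ⊤ | out ⊤ | prev ⊥ | push {2}
  [5] u=4 | in ⊤ | out ⊤ | prev ⊥ | push {}
  [6] u=5 | in ⊥ | out − | ==
  [7] u=6 | in ⊤ | out ⊤ | prev + | push {}
  [8] u=2 | in ⊤ | out ⊤ | prev ⊥ | push {}

Converged values:
  [0] ⊤
  [1] 0
  [2] ⊤
  [3] ⊤
  [4] ⊤
  [5] −
  [6] ⊤

no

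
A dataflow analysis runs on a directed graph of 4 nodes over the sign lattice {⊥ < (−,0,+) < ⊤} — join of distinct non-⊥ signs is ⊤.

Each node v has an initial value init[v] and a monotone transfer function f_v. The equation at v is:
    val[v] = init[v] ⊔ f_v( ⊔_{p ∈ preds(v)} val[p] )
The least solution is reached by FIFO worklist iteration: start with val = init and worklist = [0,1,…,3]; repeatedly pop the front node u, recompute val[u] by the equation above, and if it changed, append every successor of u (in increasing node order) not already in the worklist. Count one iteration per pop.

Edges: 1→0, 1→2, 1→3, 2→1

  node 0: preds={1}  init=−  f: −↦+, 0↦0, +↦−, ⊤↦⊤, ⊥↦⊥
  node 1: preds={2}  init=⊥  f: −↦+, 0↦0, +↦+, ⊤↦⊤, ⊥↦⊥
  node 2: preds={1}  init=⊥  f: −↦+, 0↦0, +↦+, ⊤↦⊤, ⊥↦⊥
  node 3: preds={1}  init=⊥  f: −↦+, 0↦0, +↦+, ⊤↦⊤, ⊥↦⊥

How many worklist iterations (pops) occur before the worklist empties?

4

Trace (4 dequeues):
  [1] u=0 | in ⊥ | out − | ==
  [2] u=1 | in ⊥ | out ⊥ | ==
  [3] u=2 | in ⊥ | out ⊥ | ==
  [4] u=3 | in ⊥ | out ⊥ | ==

Converged values:
  [0] −
  [1] ⊥
  [2] ⊥
  [3] ⊥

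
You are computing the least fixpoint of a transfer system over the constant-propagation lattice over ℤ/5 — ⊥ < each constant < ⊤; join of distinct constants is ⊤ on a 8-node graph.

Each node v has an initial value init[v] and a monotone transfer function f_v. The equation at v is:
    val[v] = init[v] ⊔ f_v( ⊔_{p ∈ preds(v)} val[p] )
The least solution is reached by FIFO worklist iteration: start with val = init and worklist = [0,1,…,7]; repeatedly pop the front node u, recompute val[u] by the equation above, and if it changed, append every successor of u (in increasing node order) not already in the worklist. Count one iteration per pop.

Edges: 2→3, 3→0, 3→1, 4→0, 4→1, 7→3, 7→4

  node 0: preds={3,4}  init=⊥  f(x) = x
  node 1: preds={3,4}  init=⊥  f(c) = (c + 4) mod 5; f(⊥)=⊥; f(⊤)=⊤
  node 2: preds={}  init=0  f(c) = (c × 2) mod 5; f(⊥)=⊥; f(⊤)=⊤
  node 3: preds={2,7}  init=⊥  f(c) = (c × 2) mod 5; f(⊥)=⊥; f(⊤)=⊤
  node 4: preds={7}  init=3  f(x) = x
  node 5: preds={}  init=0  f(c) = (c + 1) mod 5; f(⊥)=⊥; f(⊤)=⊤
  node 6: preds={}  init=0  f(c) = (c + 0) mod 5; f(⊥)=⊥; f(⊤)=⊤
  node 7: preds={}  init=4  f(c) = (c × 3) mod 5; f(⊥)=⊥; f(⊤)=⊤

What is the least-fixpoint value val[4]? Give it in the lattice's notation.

⊤

Trace (10 dequeues):
  [1] u=0 | in 3 | out 3 | prev ⊥ | push {}
  [2] u=1 | in 3 | out 2 | prev ⊥ | push {}
  [3] u=2 | in ⊥ | out 0 | ==
  [4] u=3 | in ⊤ | out ⊤ | prev ⊥ | push {0,1}
  [5] u=4 | in 4 | out ⊤ | prev 3 | push {}
  [6] u=5 | in ⊥ | out 0 | ==
  [7] u=6 | in ⊥ | out 0 | ==
  [8] u=7 | in ⊥ | out 4 | ==
  [9] u=0 | in ⊤ | out ⊤ | prev 3 | push {}
  [10] u=1 | in ⊤ | out ⊤ | prev 2 | push {}

Converged values:
  [0] ⊤
  [1] ⊤
  [2] 0
  [3] ⊤
  [4] ⊤
  [5] 0
  [6] 0
  [7] 4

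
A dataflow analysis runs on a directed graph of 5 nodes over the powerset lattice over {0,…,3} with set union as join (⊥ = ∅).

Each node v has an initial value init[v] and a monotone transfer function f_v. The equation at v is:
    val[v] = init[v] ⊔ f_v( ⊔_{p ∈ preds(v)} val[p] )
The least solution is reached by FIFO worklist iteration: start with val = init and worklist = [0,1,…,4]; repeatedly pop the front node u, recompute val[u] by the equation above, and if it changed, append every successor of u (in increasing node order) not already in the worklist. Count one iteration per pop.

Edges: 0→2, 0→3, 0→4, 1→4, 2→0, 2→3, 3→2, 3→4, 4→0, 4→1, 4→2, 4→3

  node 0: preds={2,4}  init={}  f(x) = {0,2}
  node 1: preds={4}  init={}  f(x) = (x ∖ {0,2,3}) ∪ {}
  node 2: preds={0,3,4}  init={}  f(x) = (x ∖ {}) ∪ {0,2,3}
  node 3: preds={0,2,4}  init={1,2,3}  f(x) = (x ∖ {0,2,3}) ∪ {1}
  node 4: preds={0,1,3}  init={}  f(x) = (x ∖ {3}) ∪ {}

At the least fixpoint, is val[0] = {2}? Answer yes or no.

Worklist (10 pops):
  #1 pop 0: in={} → {0,2} (was {}); enqueue []
  #2 pop 1: in={} → {} (no change)
  #3 pop 2: in={0,1,2,3} → {0,1,2,3} (was {}); enqueue [0]
  #4 pop 3: in={0,1,2,3} → {1,2,3} (no change)
  #5 pop 4: in={0,1,2,3} → {0,1,2} (was {}); enqueue [1,2,3]
  #6 pop 0: in={0,1,2,3} → {0,2} (no change)
  #7 pop 1: in={0,1,2} → {1} (was {}); enqueue [4]
  #8 pop 2: in={0,1,2,3} → {0,1,2,3} (no change)
  #9 pop 3: in={0,1,2,3} → {1,2,3} (no change)
  #10 pop 4: in={0,1,2,3} → {0,1,2} (no change)

Fixpoint:
  val[0] = {0,2}
  val[1] = {1}
  val[2] = {0,1,2,3}
  val[3] = {1,2,3}
  val[4] = {0,1,2}

no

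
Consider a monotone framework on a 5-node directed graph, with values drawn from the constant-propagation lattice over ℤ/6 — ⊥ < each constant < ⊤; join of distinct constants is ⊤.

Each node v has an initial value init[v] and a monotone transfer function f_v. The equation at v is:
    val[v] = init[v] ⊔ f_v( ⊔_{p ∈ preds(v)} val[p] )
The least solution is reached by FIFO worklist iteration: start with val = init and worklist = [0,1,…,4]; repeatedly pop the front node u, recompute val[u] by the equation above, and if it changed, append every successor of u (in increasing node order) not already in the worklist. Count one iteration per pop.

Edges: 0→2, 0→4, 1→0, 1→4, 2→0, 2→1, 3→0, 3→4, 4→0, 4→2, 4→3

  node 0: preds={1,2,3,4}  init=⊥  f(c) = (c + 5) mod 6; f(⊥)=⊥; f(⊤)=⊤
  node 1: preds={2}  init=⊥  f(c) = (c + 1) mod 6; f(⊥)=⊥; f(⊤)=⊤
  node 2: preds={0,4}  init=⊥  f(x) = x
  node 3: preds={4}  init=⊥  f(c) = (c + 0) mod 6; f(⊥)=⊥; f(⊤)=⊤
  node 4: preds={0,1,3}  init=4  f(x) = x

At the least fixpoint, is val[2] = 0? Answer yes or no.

no

Trace (11 dequeues):
  [1] u=0 | in 4 | out 3 | prev ⊥ | push {}
  [2] u=1 | in ⊥ | out ⊥ | ==
  [3] u=2 | in ⊤ | out ⊤ | prev ⊥ | push {0,1}
  [4] u=3 | in 4 | out 4 | prev ⊥ | push {}
  [5] u=4 | in ⊤ | out ⊤ | prev 4 | push {2,3}
  [6] u=0 | in ⊤ | out ⊤ | prev 3 | push {4}
  [7] u=1 | in ⊤ | out ⊤ | prev ⊥ | push {0}
  [8] u=2 | in ⊤ | out ⊤ | ==
  [9] u=3 | in ⊤ | out ⊤ | prev 4 | push {}
  [10] u=4 | in ⊤ | out ⊤ | ==
  [11] u=0 | in ⊤ | out ⊤ | ==

Converged values:
  [0] ⊤
  [1] ⊤
  [2] ⊤
  [3] ⊤
  [4] ⊤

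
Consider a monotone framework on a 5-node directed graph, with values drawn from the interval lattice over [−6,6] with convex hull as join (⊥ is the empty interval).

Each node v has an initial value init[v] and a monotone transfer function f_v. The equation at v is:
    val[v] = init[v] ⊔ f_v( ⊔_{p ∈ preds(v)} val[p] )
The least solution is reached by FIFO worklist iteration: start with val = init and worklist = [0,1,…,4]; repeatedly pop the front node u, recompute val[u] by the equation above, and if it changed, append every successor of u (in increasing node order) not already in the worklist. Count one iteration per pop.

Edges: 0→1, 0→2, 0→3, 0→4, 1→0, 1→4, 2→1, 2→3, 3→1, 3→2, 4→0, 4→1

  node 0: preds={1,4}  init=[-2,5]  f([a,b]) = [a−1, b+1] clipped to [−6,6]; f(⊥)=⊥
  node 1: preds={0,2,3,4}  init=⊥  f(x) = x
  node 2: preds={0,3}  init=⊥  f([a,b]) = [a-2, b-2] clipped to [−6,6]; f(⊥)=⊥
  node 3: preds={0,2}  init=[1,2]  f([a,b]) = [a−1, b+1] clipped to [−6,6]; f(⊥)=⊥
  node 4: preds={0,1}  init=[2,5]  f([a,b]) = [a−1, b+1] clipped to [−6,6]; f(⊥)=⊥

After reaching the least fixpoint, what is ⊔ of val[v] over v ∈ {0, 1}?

[-6,6]

Iteration log — 16 steps:
  step 1. node 0  ⊔preds=[2,5]  new=[-2,6]  old=[-2,5]  +wl: 
  step 2. node 1  ⊔preds=[-2,6]  new=[-2,6]  old=⊥  +wl: 0
  step 3. node 2  ⊔preds=[-2,6]  new=[-4,4]  old=⊥  +wl: 1
  step 4. node 3  ⊔preds=[-4,6]  new=[-5,6]  old=[1,2]  +wl: 2
  step 5. node 4  ⊔preds=[-2,6]  new=[-3,6]  old=[2,5]  +wl: 
  step 6. node 0  ⊔preds=[-3,6]  new=[-4,6]  old=[-2,6]  +wl: 3,4
  step 7. node 1  ⊔preds=[-5,6]  new=[-5,6]  old=[-2,6]  +wl: 0
  step 8. node 2  ⊔preds=[-5,6]  new=[-6,4]  old=[-4,4]  +wl: 1
  step 9. node 3  ⊔preds=[-6,6]  new=[-6,6]  old=[-5,6]  +wl: 2
  step 10. node 4  ⊔preds=[-5,6]  new=[-6,6]  old=[-3,6]  +wl: 
  step 11. node 0  ⊔preds=[-6,6]  new=[-6,6]  old=[-4,6]  +wl: 3,4
  step 12. node 1  ⊔preds=[-6,6]  new=[-6,6]  old=[-5,6]  +wl: 0
  step 13. node 2  ⊔preds=[-6,6]  new=[-6,4]  stable
  step 14. node 3  ⊔preds=[-6,6]  new=[-6,6]  stable
  step 15. node 4  ⊔preds=[-6,6]  new=[-6,6]  stable
  step 16. node 0  ⊔preds=[-6,6]  new=[-6,6]  stable

Least fixpoint reached:
  node 0: [-6,6]
  node 1: [-6,6]
  node 2: [-6,4]
  node 3: [-6,6]
  node 4: [-6,6]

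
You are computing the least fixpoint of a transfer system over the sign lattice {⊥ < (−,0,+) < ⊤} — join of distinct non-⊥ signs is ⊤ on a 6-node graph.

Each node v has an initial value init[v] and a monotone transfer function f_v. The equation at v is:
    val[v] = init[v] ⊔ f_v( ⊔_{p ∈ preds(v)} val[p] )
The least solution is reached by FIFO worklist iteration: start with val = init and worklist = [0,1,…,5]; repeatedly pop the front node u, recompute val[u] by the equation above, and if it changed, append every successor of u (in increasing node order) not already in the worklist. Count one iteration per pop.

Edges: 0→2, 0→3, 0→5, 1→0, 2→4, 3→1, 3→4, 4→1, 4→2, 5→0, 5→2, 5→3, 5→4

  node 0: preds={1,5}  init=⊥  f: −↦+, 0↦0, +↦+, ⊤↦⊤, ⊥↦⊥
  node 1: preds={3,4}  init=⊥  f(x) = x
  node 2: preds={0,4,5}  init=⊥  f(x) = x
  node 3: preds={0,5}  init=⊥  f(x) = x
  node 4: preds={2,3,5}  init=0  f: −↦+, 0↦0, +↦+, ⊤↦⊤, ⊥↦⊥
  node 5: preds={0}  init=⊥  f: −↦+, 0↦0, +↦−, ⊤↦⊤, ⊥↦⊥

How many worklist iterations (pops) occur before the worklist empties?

Iteration log — 15 steps:
  step 1. node 0  ⊔preds=⊥  new=⊥  stable
  step 2. node 1  ⊔preds=0  new=0  old=⊥  +wl: 0
  step 3. node 2  ⊔preds=0  new=0  old=⊥  +wl: 
  step 4. node 3  ⊔preds=⊥  new=⊥  stable
  step 5. node 4  ⊔preds=0  new=0  stable
  step 6. node 5  ⊔preds=⊥  new=⊥  stable
  step 7. node 0  ⊔preds=0  new=0  old=⊥  +wl: 2,3,5
  step 8. node 2  ⊔preds=0  new=0  stable
  step 9. node 3  ⊔preds=0  new=0  old=⊥  +wl: 1,4
  step 10. node 5  ⊔preds=0  new=0  old=⊥  +wl: 0,2,3
  step 11. node 1  ⊔preds=0  new=0  stable
  step 12. node 4  ⊔preds=0  new=0  stable
  step 13. node 0  ⊔preds=0  new=0  stable
  step 14. node 2  ⊔preds=0  new=0  stable
  step 15. node 3  ⊔preds=0  new=0  stable

Least fixpoint reached:
  node 0: 0
  node 1: 0
  node 2: 0
  node 3: 0
  node 4: 0
  node 5: 0

15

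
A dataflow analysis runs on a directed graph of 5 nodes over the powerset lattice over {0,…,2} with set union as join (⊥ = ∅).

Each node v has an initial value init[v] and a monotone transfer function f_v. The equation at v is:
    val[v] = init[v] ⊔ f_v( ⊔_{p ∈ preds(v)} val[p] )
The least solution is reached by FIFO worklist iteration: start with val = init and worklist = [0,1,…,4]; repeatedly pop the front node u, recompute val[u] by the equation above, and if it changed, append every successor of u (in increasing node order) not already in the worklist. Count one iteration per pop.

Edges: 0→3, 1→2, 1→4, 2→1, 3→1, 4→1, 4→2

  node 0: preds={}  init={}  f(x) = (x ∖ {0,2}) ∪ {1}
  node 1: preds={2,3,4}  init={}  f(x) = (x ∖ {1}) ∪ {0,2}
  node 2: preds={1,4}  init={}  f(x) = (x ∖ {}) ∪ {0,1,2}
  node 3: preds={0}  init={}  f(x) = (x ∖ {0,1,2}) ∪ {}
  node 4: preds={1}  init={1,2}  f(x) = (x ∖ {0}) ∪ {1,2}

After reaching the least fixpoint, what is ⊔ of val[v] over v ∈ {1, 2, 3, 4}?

{0,1,2}

Iteration log — 6 steps:
  step 1. node 0  ⊔preds={}  new={1}  old={}  +wl: 
  step 2. node 1  ⊔preds={1,2}  new={0,2}  old={}  +wl: 
  step 3. node 2  ⊔preds={0,1,2}  new={0,1,2}  old={}  +wl: 1
  step 4. node 3  ⊔preds={1}  new={}  stable
  step 5. node 4  ⊔preds={0,2}  new={1,2}  stable
  step 6. node 1  ⊔preds={0,1,2}  new={0,2}  stable

Least fixpoint reached:
  node 0: {1}
  node 1: {0,2}
  node 2: {0,1,2}
  node 3: {}
  node 4: {1,2}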